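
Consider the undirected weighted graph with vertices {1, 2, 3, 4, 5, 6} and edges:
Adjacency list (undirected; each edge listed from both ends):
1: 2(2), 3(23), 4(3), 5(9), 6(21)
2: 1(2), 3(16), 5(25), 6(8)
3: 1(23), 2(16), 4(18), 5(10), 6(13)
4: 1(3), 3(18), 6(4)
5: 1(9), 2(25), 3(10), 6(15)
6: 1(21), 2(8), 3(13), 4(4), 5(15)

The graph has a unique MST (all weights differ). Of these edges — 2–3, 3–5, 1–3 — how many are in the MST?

Kruskal's algorithm — process edges by increasing weight (ties by edge label):
1–2 (2): add — endpoints in different components.
1–4 (3): add — endpoints in different components.
4–6 (4): add — endpoints in different components.
2–6 (8): skip — 2 and 6 already connected.
1–5 (9): add — endpoints in different components.
3–5 (10): add — endpoints in different components.
MST edge set: {1–2, 1–4, 4–6, 1–5, 3–5}.
Of the listed edges, {3–5} are in the MST → 1.

1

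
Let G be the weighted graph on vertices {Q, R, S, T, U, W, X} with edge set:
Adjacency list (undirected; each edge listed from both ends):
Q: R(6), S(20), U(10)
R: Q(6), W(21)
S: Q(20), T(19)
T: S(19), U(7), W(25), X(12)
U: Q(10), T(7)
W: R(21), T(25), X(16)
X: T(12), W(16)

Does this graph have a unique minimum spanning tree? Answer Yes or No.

Kruskal's algorithm — process edges by increasing weight (ties by edge label):
Q–R (6): add. Components now {T} {Q,R} {U} {W} {X} {S}
T–U (7): add. Components now {T,U} {Q,R} {W} {X} {S}
Q–U (10): add. Components now {Q,R,T,U} {W} {X} {S}
T–X (12): add. Components now {Q,R,T,U,X} {W} {S}
W–X (16): add. Components now {Q,R,T,U,W,X} {S}
S–T (19): add. Components now {Q,R,S,T,U,W,X}
Every non-tree edge has weight strictly greater than the heaviest edge on the tree path between its endpoints, so the MST is unique.

Yes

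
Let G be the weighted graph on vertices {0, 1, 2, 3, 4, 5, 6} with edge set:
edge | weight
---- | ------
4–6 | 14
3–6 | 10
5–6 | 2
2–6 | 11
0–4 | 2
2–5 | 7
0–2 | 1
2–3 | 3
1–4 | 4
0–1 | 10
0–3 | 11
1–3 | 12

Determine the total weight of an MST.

Kruskal's algorithm — process edges by increasing weight (ties by edge label):
0–2 (1): add — endpoints in different components.
0–4 (2): add — endpoints in different components.
5–6 (2): add — endpoints in different components.
2–3 (3): add — endpoints in different components.
1–4 (4): add — endpoints in different components.
2–5 (7): add — endpoints in different components.
MST edges: 0–2, 0–4, 5–6, 2–3, 1–4, 2–5; total weight 1+2+2+3+4+7 = 19.

19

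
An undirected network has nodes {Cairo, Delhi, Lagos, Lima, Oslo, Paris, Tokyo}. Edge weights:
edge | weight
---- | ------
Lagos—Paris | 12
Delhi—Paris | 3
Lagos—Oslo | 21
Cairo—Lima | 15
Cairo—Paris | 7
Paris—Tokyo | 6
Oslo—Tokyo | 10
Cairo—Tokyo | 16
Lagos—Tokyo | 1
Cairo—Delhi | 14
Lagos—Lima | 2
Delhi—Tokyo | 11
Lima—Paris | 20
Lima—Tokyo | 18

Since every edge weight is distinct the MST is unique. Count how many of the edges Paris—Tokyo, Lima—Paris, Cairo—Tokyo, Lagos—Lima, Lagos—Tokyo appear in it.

3

Kruskal's algorithm — process edges by increasing weight (ties by edge label):
Lagos—Tokyo (1): add. Components now {Cairo} {Oslo} {Lagos,Tokyo} {Delhi} {Paris} {Lima}
Lagos—Lima (2): add. Components now {Cairo} {Oslo} {Lagos,Lima,Tokyo} {Delhi} {Paris}
Delhi—Paris (3): add. Components now {Cairo} {Oslo} {Lagos,Lima,Tokyo} {Delhi,Paris}
Paris—Tokyo (6): add. Components now {Cairo} {Oslo} {Delhi,Lagos,Lima,Paris,Tokyo}
Cairo—Paris (7): add. Components now {Cairo,Delhi,Lagos,Lima,Paris,Tokyo} {Oslo}
Oslo—Tokyo (10): add. Components now {Cairo,Delhi,Lagos,Lima,Oslo,Paris,Tokyo}
MST edge set: {Lagos—Tokyo, Lagos—Lima, Delhi—Paris, Paris—Tokyo, Cairo—Paris, Oslo—Tokyo}.
Of the listed edges, {Paris—Tokyo, Lagos—Lima, Lagos—Tokyo} are in the MST → 3.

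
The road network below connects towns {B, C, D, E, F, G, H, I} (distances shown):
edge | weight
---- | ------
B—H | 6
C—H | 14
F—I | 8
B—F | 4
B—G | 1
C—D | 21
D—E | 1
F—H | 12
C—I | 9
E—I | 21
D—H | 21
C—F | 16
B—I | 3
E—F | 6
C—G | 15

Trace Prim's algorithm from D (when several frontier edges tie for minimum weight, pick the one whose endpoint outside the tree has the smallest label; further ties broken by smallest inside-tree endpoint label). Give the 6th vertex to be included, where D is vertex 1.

Grow the tree from D using Prim:
Step 1: cheapest edge leaving the tree is D—E (1); add E.
Step 2: cheapest edge leaving the tree is E—F (6); add F.
Step 3: cheapest edge leaving the tree is B—F (4); add B.
Step 4: cheapest edge leaving the tree is B—G (1); add G.
Step 5: cheapest edge leaving the tree is B—I (3); add I.
Step 6: cheapest edge leaving the tree is B—H (6); add H.
Step 7: cheapest edge leaving the tree is C—I (9); add C.
Vertex order: D, E, F, B, G, I, H, C. The 6th vertex is I.

I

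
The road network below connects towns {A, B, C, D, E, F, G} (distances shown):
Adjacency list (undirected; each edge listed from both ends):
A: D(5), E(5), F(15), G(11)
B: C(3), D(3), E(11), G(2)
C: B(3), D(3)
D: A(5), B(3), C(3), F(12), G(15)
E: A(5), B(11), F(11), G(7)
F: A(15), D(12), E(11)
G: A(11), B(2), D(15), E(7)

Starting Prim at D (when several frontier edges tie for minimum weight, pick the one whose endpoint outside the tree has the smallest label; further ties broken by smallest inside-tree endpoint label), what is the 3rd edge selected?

B-C

Grow the tree from D using Prim:
Step 1: frontier [B-D 3, C-D 3, A-D 5, D-F 12, D-G 15] → take B-D (3); add B.
Step 2: frontier [B-G 2, B-C 3, B-E 11, C-D 3, A-D 5, D-F 12, D-G 15] → take B-G (2); add G.
Step 3: frontier [B-C 3, B-E 11, C-D 3, A-D 5, D-F 12, E-G 7, A-G 11] → take B-C (3); add C.
Step 4: frontier [B-E 11, A-D 5, D-F 12, E-G 7, A-G 11] → take A-D (5); add A.
Step 5: frontier [A-E 5, A-F 15, B-E 11, D-F 12, E-G 7] → take A-E (5); add E.
Step 6: frontier [A-F 15, D-F 12, E-F 11] → take E-F (11); add F.
The 3rd edge added is B-C.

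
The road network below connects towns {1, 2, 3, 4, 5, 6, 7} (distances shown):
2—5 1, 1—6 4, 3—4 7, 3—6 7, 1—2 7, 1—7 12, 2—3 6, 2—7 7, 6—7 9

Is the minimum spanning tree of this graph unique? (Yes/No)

No

Kruskal's algorithm — process edges by increasing weight (ties by edge label):
2—5 (1): add — endpoints in different components.
1—6 (4): add — endpoints in different components.
2—3 (6): add — endpoints in different components.
1—2 (7): add — endpoints in different components.
2—7 (7): add — endpoints in different components.
3—4 (7): add — endpoints in different components.
Non-tree edge 3—6 has weight 7, equal to the heaviest edge on its tree cycle — swapping gives another MST of the same weight. Not unique.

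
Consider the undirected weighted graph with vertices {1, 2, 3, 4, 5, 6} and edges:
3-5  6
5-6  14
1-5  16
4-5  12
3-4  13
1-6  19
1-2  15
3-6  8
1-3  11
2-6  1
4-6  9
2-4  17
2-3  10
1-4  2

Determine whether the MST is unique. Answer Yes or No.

Kruskal: consider edges lightest-first.
2-6 (1): add — endpoints in different components.
1-4 (2): add — endpoints in different components.
3-5 (6): add — endpoints in different components.
3-6 (8): add — endpoints in different components.
4-6 (9): add — endpoints in different components.
Every non-tree edge has weight strictly greater than the heaviest edge on the tree path between its endpoints, so the MST is unique.

Yes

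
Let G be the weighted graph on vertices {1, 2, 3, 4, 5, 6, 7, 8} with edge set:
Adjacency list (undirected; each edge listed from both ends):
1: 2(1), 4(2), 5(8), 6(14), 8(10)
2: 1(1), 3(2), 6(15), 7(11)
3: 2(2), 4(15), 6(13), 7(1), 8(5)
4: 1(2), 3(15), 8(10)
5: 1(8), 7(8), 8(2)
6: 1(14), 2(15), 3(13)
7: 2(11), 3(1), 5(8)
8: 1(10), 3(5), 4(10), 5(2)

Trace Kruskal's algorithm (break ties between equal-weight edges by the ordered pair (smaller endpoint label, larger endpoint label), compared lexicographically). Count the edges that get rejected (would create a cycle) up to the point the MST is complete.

Kruskal's algorithm — process edges by increasing weight (ties by edge label):
1 2 (1): add — endpoints in different components.
3 7 (1): add — endpoints in different components.
1 4 (2): add — endpoints in different components.
2 3 (2): add — endpoints in different components.
5 8 (2): add — endpoints in different components.
3 8 (5): add — endpoints in different components.
1 5 (8): skip — 1 and 5 already connected.
5 7 (8): skip — 5 and 7 already connected.
1 8 (10): skip — 1 and 8 already connected.
4 8 (10): skip — 4 and 8 already connected.
2 7 (11): skip — 2 and 7 already connected.
3 6 (13): add — endpoints in different components.
Edges rejected before the tree was complete: 5.

5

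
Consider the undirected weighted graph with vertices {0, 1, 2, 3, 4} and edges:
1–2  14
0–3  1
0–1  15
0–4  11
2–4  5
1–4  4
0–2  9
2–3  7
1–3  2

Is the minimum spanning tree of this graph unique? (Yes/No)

Sort edges by weight, then run Kruskal:
0–3 (1): add — endpoints in different components.
1–3 (2): add — endpoints in different components.
1–4 (4): add — endpoints in different components.
2–4 (5): add — endpoints in different components.
Every non-tree edge has weight strictly greater than the heaviest edge on the tree path between its endpoints, so the MST is unique.

Yes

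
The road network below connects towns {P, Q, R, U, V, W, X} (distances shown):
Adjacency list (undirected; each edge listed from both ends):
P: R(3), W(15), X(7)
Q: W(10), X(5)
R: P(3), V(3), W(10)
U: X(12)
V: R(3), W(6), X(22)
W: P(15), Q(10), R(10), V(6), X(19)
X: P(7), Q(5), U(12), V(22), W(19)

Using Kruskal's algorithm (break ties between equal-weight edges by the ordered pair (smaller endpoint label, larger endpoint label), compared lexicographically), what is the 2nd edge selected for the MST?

R-V

Kruskal's algorithm — process edges by increasing weight (ties by edge label):
P—R (3): add — endpoints in different components.
R—V (3): add — endpoints in different components.
Q—X (5): add — endpoints in different components.
V—W (6): add — endpoints in different components.
P—X (7): add — endpoints in different components.
Q—W (10): skip — Q and W already connected.
R—W (10): skip — R and W already connected.
U—X (12): add — endpoints in different components.
The 2nd edge added is R—V.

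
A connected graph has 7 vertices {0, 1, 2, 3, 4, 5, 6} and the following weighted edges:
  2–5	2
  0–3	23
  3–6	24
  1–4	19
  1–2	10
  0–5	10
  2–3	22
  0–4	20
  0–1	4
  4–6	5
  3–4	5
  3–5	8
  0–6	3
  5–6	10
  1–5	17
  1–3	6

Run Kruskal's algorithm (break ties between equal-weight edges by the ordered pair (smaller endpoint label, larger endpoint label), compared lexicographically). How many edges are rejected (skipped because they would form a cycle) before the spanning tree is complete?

Kruskal's algorithm — process edges by increasing weight (ties by edge label):
2–5 (2): add — endpoints in different components.
0–6 (3): add — endpoints in different components.
0–1 (4): add — endpoints in different components.
3–4 (5): add — endpoints in different components.
4–6 (5): add — endpoints in different components.
1–3 (6): skip — 1 and 3 already connected.
3–5 (8): add — endpoints in different components.
Edges rejected before the tree was complete: 1.

1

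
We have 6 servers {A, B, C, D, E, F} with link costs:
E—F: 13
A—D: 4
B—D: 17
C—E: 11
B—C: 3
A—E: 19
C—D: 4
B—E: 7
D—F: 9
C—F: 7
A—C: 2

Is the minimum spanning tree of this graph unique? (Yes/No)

Sort edges by weight, then run Kruskal:
A—C (2): add. Components now {A,C} {B} {D} {E} {F}
B—C (3): add. Components now {A,B,C} {D} {E} {F}
A—D (4): add. Components now {A,B,C,D} {E} {F}
C—D (4): skip — C and D already connected.
B—E (7): add. Components now {A,B,C,D,E} {F}
C—F (7): add. Components now {A,B,C,D,E,F}
Non-tree edge C—D has weight 4, equal to the heaviest edge on its tree cycle — swapping gives another MST of the same weight. Not unique.

No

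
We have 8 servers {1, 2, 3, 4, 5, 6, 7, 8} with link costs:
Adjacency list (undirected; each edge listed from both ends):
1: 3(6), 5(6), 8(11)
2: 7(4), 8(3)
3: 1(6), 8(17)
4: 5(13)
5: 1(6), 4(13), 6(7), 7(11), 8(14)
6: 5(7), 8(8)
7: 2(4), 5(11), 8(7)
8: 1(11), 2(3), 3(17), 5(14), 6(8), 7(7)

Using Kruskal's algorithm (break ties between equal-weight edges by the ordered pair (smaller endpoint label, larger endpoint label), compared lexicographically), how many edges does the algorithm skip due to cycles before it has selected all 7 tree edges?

Sort edges by weight, then run Kruskal:
2–8 (3): add — endpoints in different components.
2–7 (4): add — endpoints in different components.
1–3 (6): add — endpoints in different components.
1–5 (6): add — endpoints in different components.
5–6 (7): add — endpoints in different components.
7–8 (7): skip — 7 and 8 already connected.
6–8 (8): add — endpoints in different components.
1–8 (11): skip — 1 and 8 already connected.
5–7 (11): skip — 5 and 7 already connected.
4–5 (13): add — endpoints in different components.
Edges rejected before the tree was complete: 3.

3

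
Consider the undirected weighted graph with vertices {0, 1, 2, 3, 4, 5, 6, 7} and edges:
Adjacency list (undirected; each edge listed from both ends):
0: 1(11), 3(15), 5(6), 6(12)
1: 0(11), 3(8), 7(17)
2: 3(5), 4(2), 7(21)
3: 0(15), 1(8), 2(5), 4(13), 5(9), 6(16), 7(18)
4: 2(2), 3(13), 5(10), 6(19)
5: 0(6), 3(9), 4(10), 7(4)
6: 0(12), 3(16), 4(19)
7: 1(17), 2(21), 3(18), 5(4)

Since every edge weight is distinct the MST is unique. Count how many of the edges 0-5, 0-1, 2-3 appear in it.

2

Kruskal: consider edges lightest-first.
2-4 (2): add — endpoints in different components.
5-7 (4): add — endpoints in different components.
2-3 (5): add — endpoints in different components.
0-5 (6): add — endpoints in different components.
1-3 (8): add — endpoints in different components.
3-5 (9): add — endpoints in different components.
4-5 (10): skip — 4 and 5 already connected.
0-1 (11): skip — 0 and 1 already connected.
0-6 (12): add — endpoints in different components.
MST edge set: {2-4, 5-7, 2-3, 0-5, 1-3, 3-5, 0-6}.
Of the listed edges, {0-5, 2-3} are in the MST → 2.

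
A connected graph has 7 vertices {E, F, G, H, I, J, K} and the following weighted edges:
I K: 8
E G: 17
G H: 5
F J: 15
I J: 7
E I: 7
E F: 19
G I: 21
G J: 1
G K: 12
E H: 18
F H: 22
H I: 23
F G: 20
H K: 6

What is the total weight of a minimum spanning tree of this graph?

41

Prim, starting at H.
Step 1: cheapest edge leaving the tree is G H (5); add G.
Step 2: cheapest edge leaving the tree is G J (1); add J.
Step 3: cheapest edge leaving the tree is H K (6); add K.
Step 4: cheapest edge leaving the tree is I J (7); add I.
Step 5: cheapest edge leaving the tree is E I (7); add E.
Step 6: cheapest edge leaving the tree is F J (15); add F.
MST edges: G H, G J, H K, I J, E I, F J; total weight 5+1+6+7+7+15 = 41.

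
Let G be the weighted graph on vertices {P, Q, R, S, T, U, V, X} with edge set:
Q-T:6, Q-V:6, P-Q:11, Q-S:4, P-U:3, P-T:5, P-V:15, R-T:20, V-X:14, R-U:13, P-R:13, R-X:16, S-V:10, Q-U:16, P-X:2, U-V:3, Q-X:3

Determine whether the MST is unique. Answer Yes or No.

No

Sort edges by weight, then run Kruskal:
P-X (2): add — endpoints in different components.
P-U (3): add — endpoints in different components.
Q-X (3): add — endpoints in different components.
U-V (3): add — endpoints in different components.
Q-S (4): add — endpoints in different components.
P-T (5): add — endpoints in different components.
Q-T (6): skip — Q and T already connected.
Q-V (6): skip — V and Q already connected.
S-V (10): skip — V and S already connected.
P-Q (11): skip — P and Q already connected.
P-R (13): add — endpoints in different components.
Non-tree edge R-U has weight 13, equal to the heaviest edge on its tree cycle — swapping gives another MST of the same weight. Not unique.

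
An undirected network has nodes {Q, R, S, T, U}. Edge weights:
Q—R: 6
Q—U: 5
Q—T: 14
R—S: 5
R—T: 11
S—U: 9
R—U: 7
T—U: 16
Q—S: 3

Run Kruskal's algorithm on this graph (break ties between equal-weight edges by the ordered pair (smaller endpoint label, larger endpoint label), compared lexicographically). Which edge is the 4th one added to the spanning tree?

R-T

Kruskal's algorithm — process edges by increasing weight (ties by edge label):
Q—S (3): add — endpoints in different components.
Q—U (5): add — endpoints in different components.
R—S (5): add — endpoints in different components.
Q—R (6): skip — Q and R already connected.
R—U (7): skip — U and R already connected.
S—U (9): skip — U and S already connected.
R—T (11): add — endpoints in different components.
The 4th edge added is R—T.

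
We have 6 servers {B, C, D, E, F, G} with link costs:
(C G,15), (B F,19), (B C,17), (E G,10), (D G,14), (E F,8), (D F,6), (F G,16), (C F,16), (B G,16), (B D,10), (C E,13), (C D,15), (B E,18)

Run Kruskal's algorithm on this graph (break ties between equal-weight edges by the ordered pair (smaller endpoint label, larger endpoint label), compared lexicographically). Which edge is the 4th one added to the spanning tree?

E-G

Kruskal: consider edges lightest-first.
D F (6): add — endpoints in different components.
E F (8): add — endpoints in different components.
B D (10): add — endpoints in different components.
E G (10): add — endpoints in different components.
C E (13): add — endpoints in different components.
The 4th edge added is E G.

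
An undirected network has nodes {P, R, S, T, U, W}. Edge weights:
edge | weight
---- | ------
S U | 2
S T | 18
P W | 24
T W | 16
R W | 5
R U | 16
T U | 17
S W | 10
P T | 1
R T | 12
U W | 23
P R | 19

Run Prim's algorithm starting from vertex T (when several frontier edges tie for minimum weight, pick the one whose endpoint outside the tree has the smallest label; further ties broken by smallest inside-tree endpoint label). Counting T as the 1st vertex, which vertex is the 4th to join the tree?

Grow the tree from T using Prim:
Step 1: frontier [P T 1, R T 12, T W 16, T U 17, S T 18] → take P T (1); add P.
Step 2: frontier [P R 19, P W 24, R T 12, T W 16, T U 17, S T 18] → take R T (12); add R.
Step 3: frontier [P W 24, R W 5, R U 16, T W 16, T U 17, S T 18] → take R W (5); add W.
Step 4: frontier [R U 16, T U 17, S T 18, S W 10, U W 23] → take S W (10); add S.
Step 5: frontier [R U 16, S U 2, T U 17, U W 23] → take S U (2); add U.
Vertex order: T, P, R, W, S, U. The 4th vertex is W.

W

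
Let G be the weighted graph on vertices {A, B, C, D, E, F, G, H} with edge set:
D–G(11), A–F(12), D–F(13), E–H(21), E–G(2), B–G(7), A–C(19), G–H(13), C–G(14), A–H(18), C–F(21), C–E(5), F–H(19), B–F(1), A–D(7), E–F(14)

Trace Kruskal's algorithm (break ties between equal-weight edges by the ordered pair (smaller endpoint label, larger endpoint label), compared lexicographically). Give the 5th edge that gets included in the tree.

Sort edges by weight, then run Kruskal:
B–F (1): add — endpoints in different components.
E–G (2): add — endpoints in different components.
C–E (5): add — endpoints in different components.
A–D (7): add — endpoints in different components.
B–G (7): add — endpoints in different components.
D–G (11): add — endpoints in different components.
A–F (12): skip — A and F already connected.
D–F (13): skip — D and F already connected.
G–H (13): add — endpoints in different components.
The 5th edge added is B–G.

B-G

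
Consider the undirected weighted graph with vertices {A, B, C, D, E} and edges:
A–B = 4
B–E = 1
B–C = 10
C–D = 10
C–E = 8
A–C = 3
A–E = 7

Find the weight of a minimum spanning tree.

18

Grow the tree from C using Prim:
Step 1: cheapest edge leaving the tree is A–C (3); add A.
Step 2: cheapest edge leaving the tree is A–B (4); add B.
Step 3: cheapest edge leaving the tree is B–E (1); add E.
Step 4: cheapest edge leaving the tree is C–D (10); add D.
MST edges: A–C, A–B, B–E, C–D; total weight 3+4+1+10 = 18.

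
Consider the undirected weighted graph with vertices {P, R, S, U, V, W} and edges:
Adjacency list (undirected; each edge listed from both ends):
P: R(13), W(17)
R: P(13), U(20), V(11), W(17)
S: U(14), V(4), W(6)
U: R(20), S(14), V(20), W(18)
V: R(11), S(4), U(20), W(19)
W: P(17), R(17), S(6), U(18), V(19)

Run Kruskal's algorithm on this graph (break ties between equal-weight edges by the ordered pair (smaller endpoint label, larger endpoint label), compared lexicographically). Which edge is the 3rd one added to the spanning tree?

R-V

Kruskal's algorithm — process edges by increasing weight (ties by edge label):
S—V (4): add. Components now {S,V} {W} {R} {U} {P}
S—W (6): add. Components now {S,V,W} {R} {U} {P}
R—V (11): add. Components now {R,S,V,W} {U} {P}
P—R (13): add. Components now {P,R,S,V,W} {U}
S—U (14): add. Components now {P,R,S,U,V,W}
The 3rd edge added is R—V.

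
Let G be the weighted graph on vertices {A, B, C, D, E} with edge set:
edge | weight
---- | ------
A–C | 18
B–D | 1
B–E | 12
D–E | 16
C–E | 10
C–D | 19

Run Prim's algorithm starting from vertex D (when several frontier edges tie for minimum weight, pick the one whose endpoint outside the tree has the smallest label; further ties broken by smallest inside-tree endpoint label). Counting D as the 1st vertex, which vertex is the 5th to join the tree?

Grow the tree from D using Prim:
Step 1: cheapest edge leaving the tree is B–D (1); add B.
Step 2: cheapest edge leaving the tree is B–E (12); add E.
Step 3: cheapest edge leaving the tree is C–E (10); add C.
Step 4: cheapest edge leaving the tree is A–C (18); add A.
Vertex order: D, B, E, C, A. The 5th vertex is A.

A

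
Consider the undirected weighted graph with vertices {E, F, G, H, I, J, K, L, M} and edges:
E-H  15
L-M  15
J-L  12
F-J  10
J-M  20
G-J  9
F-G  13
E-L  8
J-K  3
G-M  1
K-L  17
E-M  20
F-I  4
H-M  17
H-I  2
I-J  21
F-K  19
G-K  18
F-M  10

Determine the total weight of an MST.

49

Kruskal's algorithm — process edges by increasing weight (ties by edge label):
G-M (1): add — endpoints in different components.
H-I (2): add — endpoints in different components.
J-K (3): add — endpoints in different components.
F-I (4): add — endpoints in different components.
E-L (8): add — endpoints in different components.
G-J (9): add — endpoints in different components.
F-J (10): add — endpoints in different components.
F-M (10): skip — F and M already connected.
J-L (12): add — endpoints in different components.
MST edges: G-M, H-I, J-K, F-I, E-L, G-J, F-J, J-L; total weight 1+2+3+4+8+9+10+12 = 49.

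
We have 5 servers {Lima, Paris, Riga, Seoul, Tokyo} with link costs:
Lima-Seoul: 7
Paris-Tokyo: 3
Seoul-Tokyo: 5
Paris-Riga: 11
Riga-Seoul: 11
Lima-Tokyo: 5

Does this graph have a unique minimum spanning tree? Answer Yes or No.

Kruskal: consider edges lightest-first.
Paris-Tokyo (3): add. Components now {Lima} {Paris,Tokyo} {Seoul} {Riga}
Lima-Tokyo (5): add. Components now {Lima,Paris,Tokyo} {Seoul} {Riga}
Seoul-Tokyo (5): add. Components now {Lima,Paris,Seoul,Tokyo} {Riga}
Lima-Seoul (7): skip — Lima and Seoul already connected.
Paris-Riga (11): add. Components now {Lima,Paris,Riga,Seoul,Tokyo}
Non-tree edge Riga-Seoul has weight 11, equal to the heaviest edge on its tree cycle — swapping gives another MST of the same weight. Not unique.

No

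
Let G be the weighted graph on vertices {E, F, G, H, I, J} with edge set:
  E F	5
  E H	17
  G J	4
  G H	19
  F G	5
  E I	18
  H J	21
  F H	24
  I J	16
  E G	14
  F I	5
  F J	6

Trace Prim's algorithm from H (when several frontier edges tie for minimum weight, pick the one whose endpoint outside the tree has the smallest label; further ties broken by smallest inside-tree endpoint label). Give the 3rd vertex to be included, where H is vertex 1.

Prim, starting at H.
Step 1: frontier [E H 17, G H 19, H J 21, F H 24] → take E H (17); add E.
Step 2: frontier [E F 5, E G 14, E I 18, G H 19, H J 21, F H 24] → take E F (5); add F.
Step 3: frontier [E G 14, E I 18, F G 5, F I 5, F J 6, G H 19, H J 21] → take F G (5); add G.
Step 4: frontier [E I 18, F I 5, F J 6, G J 4, H J 21] → take G J (4); add J.
Step 5: frontier [E I 18, F I 5, I J 16] → take F I (5); add I.
Vertex order: H, E, F, G, J, I. The 3rd vertex is F.

F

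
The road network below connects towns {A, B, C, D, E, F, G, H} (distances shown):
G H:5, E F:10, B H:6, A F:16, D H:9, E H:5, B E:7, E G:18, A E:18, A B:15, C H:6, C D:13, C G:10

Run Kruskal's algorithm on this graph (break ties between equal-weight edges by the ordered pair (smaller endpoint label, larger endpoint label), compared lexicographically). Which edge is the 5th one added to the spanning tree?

Kruskal: consider edges lightest-first.
E H (5): add — endpoints in different components.
G H (5): add — endpoints in different components.
B H (6): add — endpoints in different components.
C H (6): add — endpoints in different components.
B E (7): skip — B and E already connected.
D H (9): add — endpoints in different components.
C G (10): skip — C and G already connected.
E F (10): add — endpoints in different components.
C D (13): skip — C and D already connected.
A B (15): add — endpoints in different components.
The 5th edge added is D H.

D-H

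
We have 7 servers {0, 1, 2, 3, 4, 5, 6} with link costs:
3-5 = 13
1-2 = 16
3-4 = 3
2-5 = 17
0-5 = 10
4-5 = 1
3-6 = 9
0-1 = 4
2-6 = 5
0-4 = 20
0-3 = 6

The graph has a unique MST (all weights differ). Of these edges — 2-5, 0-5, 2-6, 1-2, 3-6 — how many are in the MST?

Kruskal's algorithm — process edges by increasing weight (ties by edge label):
4-5 (1): add — endpoints in different components.
3-4 (3): add — endpoints in different components.
0-1 (4): add — endpoints in different components.
2-6 (5): add — endpoints in different components.
0-3 (6): add — endpoints in different components.
3-6 (9): add — endpoints in different components.
MST edge set: {4-5, 3-4, 0-1, 2-6, 0-3, 3-6}.
Of the listed edges, {2-6, 3-6} are in the MST → 2.

2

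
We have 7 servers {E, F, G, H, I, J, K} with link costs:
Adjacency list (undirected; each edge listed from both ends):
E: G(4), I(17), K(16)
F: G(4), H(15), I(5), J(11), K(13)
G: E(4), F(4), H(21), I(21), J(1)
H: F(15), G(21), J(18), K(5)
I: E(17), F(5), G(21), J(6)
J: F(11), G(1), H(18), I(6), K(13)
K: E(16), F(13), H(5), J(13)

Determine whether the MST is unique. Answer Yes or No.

No

Kruskal's algorithm — process edges by increasing weight (ties by edge label):
G—J (1): add — endpoints in different components.
E—G (4): add — endpoints in different components.
F—G (4): add — endpoints in different components.
F—I (5): add — endpoints in different components.
H—K (5): add — endpoints in different components.
I—J (6): skip — I and J already connected.
F—J (11): skip — F and J already connected.
F—K (13): add — endpoints in different components.
Non-tree edge J—K has weight 13, equal to the heaviest edge on its tree cycle — swapping gives another MST of the same weight. Not unique.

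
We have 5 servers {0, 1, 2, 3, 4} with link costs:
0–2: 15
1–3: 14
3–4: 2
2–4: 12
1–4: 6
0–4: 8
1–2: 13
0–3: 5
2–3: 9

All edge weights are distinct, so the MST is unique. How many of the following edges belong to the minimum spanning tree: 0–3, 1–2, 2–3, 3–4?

Kruskal's algorithm — process edges by increasing weight (ties by edge label):
3–4 (2): add — endpoints in different components.
0–3 (5): add — endpoints in different components.
1–4 (6): add — endpoints in different components.
0–4 (8): skip — 0 and 4 already connected.
2–3 (9): add — endpoints in different components.
MST edge set: {3–4, 0–3, 1–4, 2–3}.
Of the listed edges, {0–3, 2–3, 3–4} are in the MST → 3.

3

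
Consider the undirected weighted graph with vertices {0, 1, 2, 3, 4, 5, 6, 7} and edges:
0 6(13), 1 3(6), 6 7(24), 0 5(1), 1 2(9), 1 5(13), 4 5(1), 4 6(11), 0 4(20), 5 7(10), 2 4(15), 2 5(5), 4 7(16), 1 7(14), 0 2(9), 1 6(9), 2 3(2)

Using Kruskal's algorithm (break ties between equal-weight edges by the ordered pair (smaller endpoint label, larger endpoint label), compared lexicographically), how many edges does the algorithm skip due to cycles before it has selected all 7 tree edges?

2

Kruskal: consider edges lightest-first.
0 5 (1): add — endpoints in different components.
4 5 (1): add — endpoints in different components.
2 3 (2): add — endpoints in different components.
2 5 (5): add — endpoints in different components.
1 3 (6): add — endpoints in different components.
0 2 (9): skip — 0 and 2 already connected.
1 2 (9): skip — 1 and 2 already connected.
1 6 (9): add — endpoints in different components.
5 7 (10): add — endpoints in different components.
Edges rejected before the tree was complete: 2.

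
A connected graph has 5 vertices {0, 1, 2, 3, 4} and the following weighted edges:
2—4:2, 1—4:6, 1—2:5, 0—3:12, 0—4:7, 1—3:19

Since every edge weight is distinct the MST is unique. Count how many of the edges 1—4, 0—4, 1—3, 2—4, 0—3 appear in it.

Sort edges by weight, then run Kruskal:
2—4 (2): add. Components now {0} {1} {2,4} {3}
1—2 (5): add. Components now {0} {1,2,4} {3}
1—4 (6): skip — 1 and 4 already connected.
0—4 (7): add. Components now {0,1,2,4} {3}
0—3 (12): add. Components now {0,1,2,3,4}
MST edge set: {2—4, 1—2, 0—4, 0—3}.
Of the listed edges, {0—4, 2—4, 0—3} are in the MST → 3.

3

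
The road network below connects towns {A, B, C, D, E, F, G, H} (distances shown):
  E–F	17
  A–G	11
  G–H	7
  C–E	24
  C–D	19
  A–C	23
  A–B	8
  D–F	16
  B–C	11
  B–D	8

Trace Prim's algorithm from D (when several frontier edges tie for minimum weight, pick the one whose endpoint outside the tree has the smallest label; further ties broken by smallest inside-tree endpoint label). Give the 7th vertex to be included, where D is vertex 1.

F

Prim, starting at D.
Step 1: cheapest edge leaving the tree is B–D (8); add B.
Step 2: cheapest edge leaving the tree is A–B (8); add A.
Step 3: cheapest edge leaving the tree is B–C (11); add C.
Step 4: cheapest edge leaving the tree is A–G (11); add G.
Step 5: cheapest edge leaving the tree is G–H (7); add H.
Step 6: cheapest edge leaving the tree is D–F (16); add F.
Step 7: cheapest edge leaving the tree is E–F (17); add E.
Vertex order: D, B, A, C, G, H, F, E. The 7th vertex is F.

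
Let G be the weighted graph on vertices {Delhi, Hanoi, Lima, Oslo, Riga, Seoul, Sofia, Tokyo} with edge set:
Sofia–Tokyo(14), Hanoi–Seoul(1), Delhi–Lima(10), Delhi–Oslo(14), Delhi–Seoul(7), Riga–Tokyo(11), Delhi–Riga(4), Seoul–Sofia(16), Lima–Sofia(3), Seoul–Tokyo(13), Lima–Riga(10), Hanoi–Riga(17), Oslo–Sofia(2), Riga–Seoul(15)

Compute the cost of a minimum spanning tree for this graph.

Sort edges by weight, then run Kruskal:
Hanoi–Seoul (1): add — endpoints in different components.
Oslo–Sofia (2): add — endpoints in different components.
Lima–Sofia (3): add — endpoints in different components.
Delhi–Riga (4): add — endpoints in different components.
Delhi–Seoul (7): add — endpoints in different components.
Delhi–Lima (10): add — endpoints in different components.
Lima–Riga (10): skip — Riga and Lima already connected.
Riga–Tokyo (11): add — endpoints in different components.
MST edges: Hanoi–Seoul, Oslo–Sofia, Lima–Sofia, Delhi–Riga, Delhi–Seoul, Delhi–Lima, Riga–Tokyo; total weight 1+2+3+4+7+10+11 = 38.

38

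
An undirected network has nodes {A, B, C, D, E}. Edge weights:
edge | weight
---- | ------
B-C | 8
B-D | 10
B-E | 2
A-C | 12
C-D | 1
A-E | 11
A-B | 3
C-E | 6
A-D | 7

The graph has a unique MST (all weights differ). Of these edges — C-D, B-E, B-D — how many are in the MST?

2

Kruskal: consider edges lightest-first.
C-D (1): add — endpoints in different components.
B-E (2): add — endpoints in different components.
A-B (3): add — endpoints in different components.
C-E (6): add — endpoints in different components.
MST edge set: {C-D, B-E, A-B, C-E}.
Of the listed edges, {C-D, B-E} are in the MST → 2.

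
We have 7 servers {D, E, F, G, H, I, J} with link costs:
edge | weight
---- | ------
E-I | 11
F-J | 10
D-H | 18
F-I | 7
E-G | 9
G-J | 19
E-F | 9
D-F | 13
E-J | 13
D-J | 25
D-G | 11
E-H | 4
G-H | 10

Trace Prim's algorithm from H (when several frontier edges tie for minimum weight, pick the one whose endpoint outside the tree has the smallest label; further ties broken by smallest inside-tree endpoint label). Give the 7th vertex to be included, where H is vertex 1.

D

Prim, starting at H.
Step 1: cheapest edge leaving the tree is E-H (4); add E.
Step 2: cheapest edge leaving the tree is E-F (9); add F.
Step 3: cheapest edge leaving the tree is F-I (7); add I.
Step 4: cheapest edge leaving the tree is E-G (9); add G.
Step 5: cheapest edge leaving the tree is F-J (10); add J.
Step 6: cheapest edge leaving the tree is D-G (11); add D.
Vertex order: H, E, F, I, G, J, D. The 7th vertex is D.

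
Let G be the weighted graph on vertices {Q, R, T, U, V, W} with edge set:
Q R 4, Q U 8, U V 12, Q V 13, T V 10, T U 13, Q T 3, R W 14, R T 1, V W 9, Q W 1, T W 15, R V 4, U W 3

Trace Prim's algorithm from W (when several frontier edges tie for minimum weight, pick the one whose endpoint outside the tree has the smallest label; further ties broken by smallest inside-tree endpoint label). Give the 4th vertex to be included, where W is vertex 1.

R

Prim, starting at W.
Step 1: frontier [Q W 1, U W 3, V W 9, R W 14, T W 15] → take Q W (1); add Q.
Step 2: frontier [Q T 3, Q R 4, Q U 8, Q V 13, U W 3, V W 9, R W 14, T W 15] → take Q T (3); add T.
Step 3: frontier [Q R 4, Q U 8, Q V 13, R T 1, T V 10, T U 13, U W 3, V W 9, R W 14] → take R T (1); add R.
Step 4: frontier [Q U 8, Q V 13, R V 4, T V 10, T U 13, U W 3, V W 9] → take U W (3); add U.
Step 5: frontier [Q V 13, R V 4, T V 10, U V 12, V W 9] → take R V (4); add V.
Vertex order: W, Q, T, R, U, V. The 4th vertex is R.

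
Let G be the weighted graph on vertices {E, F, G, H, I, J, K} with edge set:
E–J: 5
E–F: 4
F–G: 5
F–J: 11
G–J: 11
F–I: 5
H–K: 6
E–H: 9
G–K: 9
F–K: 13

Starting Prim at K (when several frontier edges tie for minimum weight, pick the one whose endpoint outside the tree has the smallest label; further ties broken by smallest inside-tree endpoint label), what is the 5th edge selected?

Prim, starting at K.
Step 1: cheapest edge leaving the tree is H–K (6); add H.
Step 2: cheapest edge leaving the tree is E–H (9); add E.
Step 3: cheapest edge leaving the tree is E–F (4); add F.
Step 4: cheapest edge leaving the tree is F–G (5); add G.
Step 5: cheapest edge leaving the tree is F–I (5); add I.
Step 6: cheapest edge leaving the tree is E–J (5); add J.
The 5th edge added is F–I.

F-I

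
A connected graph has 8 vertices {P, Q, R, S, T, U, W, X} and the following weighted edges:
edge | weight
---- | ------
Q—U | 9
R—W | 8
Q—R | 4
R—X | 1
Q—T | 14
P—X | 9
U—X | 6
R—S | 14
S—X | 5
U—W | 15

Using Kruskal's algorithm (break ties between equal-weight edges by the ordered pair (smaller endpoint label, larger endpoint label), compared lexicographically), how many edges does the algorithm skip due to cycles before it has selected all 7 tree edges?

Kruskal's algorithm — process edges by increasing weight (ties by edge label):
R—X (1): add — endpoints in different components.
Q—R (4): add — endpoints in different components.
S—X (5): add — endpoints in different components.
U—X (6): add — endpoints in different components.
R—W (8): add — endpoints in different components.
P—X (9): add — endpoints in different components.
Q—U (9): skip — Q and U already connected.
Q—T (14): add — endpoints in different components.
Edges rejected before the tree was complete: 1.

1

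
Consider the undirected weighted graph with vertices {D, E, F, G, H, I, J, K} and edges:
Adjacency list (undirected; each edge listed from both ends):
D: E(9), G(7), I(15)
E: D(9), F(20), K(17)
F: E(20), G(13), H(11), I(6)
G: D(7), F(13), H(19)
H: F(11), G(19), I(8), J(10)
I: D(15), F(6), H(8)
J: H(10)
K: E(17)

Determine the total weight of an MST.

Kruskal: consider edges lightest-first.
F—I (6): add — endpoints in different components.
D—G (7): add — endpoints in different components.
H—I (8): add — endpoints in different components.
D—E (9): add — endpoints in different components.
H—J (10): add — endpoints in different components.
F—H (11): skip — F and H already connected.
F—G (13): add — endpoints in different components.
D—I (15): skip — D and I already connected.
E—K (17): add — endpoints in different components.
MST edges: F—I, D—G, H—I, D—E, H—J, F—G, E—K; total weight 6+7+8+9+10+13+17 = 70.

70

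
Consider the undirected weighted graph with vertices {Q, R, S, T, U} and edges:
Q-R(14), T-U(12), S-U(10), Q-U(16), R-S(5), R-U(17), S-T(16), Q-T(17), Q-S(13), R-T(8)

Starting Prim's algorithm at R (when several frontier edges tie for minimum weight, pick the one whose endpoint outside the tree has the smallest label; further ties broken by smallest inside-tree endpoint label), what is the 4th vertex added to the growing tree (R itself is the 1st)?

U

Prim's algorithm from R:
Step 1: cheapest edge leaving the tree is R-S (5); add S.
Step 2: cheapest edge leaving the tree is R-T (8); add T.
Step 3: cheapest edge leaving the tree is S-U (10); add U.
Step 4: cheapest edge leaving the tree is Q-S (13); add Q.
Vertex order: R, S, T, U, Q. The 4th vertex is U.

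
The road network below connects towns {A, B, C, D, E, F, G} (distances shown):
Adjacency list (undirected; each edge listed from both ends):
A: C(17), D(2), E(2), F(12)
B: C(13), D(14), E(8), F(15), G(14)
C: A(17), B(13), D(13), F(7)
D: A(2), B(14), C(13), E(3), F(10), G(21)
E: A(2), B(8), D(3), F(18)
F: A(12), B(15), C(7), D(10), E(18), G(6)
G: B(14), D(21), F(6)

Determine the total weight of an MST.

Grow the tree from G using Prim:
Step 1: cheapest edge leaving the tree is F–G (6); add F.
Step 2: cheapest edge leaving the tree is C–F (7); add C.
Step 3: cheapest edge leaving the tree is D–F (10); add D.
Step 4: cheapest edge leaving the tree is A–D (2); add A.
Step 5: cheapest edge leaving the tree is A–E (2); add E.
Step 6: cheapest edge leaving the tree is B–E (8); add B.
MST edges: F–G, C–F, D–F, A–D, A–E, B–E; total weight 6+7+10+2+2+8 = 35.

35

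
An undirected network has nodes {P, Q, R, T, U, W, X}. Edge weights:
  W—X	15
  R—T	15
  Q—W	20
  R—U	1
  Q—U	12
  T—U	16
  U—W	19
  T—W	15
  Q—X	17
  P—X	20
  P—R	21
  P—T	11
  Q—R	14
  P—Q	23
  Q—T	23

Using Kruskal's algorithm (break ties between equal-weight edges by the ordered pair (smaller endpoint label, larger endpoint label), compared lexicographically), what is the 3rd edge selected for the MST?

Q-U

Sort edges by weight, then run Kruskal:
R—U (1): add — endpoints in different components.
P—T (11): add — endpoints in different components.
Q—U (12): add — endpoints in different components.
Q—R (14): skip — Q and R already connected.
R—T (15): add — endpoints in different components.
T—W (15): add — endpoints in different components.
W—X (15): add — endpoints in different components.
The 3rd edge added is Q—U.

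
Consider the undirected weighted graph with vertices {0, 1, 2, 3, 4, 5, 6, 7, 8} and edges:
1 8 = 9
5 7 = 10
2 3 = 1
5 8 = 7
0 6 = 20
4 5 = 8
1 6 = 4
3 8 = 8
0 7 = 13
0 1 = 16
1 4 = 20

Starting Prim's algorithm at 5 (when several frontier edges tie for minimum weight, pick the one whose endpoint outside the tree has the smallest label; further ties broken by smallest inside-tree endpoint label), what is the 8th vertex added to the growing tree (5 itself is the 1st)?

7

Prim's algorithm from 5:
Step 1: frontier [5 8 7, 4 5 8, 5 7 10] → take 5 8 (7); add 8.
Step 2: frontier [4 5 8, 5 7 10, 3 8 8, 1 8 9] → take 3 8 (8); add 3.
Step 3: frontier [2 3 1, 4 5 8, 5 7 10, 1 8 9] → take 2 3 (1); add 2.
Step 4: frontier [4 5 8, 5 7 10, 1 8 9] → take 4 5 (8); add 4.
Step 5: frontier [1 4 20, 5 7 10, 1 8 9] → take 1 8 (9); add 1.
Step 6: frontier [1 6 4, 0 1 16, 5 7 10] → take 1 6 (4); add 6.
Step 7: frontier [0 1 16, 5 7 10, 0 6 20] → take 5 7 (10); add 7.
Step 8: frontier [0 1 16, 0 6 20, 0 7 13] → take 0 7 (13); add 0.
Vertex order: 5, 8, 3, 2, 4, 1, 6, 7, 0. The 8th vertex is 7.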